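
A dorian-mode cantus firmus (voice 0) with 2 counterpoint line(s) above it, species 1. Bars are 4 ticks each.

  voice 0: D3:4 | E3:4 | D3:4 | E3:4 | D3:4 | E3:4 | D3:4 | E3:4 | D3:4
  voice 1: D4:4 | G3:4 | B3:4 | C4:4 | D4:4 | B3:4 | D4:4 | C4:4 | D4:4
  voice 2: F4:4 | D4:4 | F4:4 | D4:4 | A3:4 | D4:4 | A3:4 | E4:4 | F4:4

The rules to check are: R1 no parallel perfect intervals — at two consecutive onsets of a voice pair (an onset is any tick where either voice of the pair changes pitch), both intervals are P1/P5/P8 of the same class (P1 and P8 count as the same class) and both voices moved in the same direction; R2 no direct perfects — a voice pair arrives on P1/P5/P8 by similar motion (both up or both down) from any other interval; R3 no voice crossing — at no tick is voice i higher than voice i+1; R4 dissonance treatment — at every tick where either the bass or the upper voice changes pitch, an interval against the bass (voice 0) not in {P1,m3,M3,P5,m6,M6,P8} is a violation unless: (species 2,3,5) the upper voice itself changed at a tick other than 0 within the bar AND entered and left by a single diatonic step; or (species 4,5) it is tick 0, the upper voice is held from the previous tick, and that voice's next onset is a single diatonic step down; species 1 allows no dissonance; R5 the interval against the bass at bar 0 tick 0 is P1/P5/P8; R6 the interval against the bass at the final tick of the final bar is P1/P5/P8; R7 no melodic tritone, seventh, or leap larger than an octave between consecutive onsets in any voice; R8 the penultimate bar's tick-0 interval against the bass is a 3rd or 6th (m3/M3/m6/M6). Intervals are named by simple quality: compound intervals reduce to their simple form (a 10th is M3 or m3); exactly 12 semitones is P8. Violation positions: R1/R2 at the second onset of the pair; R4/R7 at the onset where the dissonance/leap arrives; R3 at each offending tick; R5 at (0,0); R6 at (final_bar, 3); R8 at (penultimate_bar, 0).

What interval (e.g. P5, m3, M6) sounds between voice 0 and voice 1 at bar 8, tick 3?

P8

voice 0=D3 voice 1=D4 -> P8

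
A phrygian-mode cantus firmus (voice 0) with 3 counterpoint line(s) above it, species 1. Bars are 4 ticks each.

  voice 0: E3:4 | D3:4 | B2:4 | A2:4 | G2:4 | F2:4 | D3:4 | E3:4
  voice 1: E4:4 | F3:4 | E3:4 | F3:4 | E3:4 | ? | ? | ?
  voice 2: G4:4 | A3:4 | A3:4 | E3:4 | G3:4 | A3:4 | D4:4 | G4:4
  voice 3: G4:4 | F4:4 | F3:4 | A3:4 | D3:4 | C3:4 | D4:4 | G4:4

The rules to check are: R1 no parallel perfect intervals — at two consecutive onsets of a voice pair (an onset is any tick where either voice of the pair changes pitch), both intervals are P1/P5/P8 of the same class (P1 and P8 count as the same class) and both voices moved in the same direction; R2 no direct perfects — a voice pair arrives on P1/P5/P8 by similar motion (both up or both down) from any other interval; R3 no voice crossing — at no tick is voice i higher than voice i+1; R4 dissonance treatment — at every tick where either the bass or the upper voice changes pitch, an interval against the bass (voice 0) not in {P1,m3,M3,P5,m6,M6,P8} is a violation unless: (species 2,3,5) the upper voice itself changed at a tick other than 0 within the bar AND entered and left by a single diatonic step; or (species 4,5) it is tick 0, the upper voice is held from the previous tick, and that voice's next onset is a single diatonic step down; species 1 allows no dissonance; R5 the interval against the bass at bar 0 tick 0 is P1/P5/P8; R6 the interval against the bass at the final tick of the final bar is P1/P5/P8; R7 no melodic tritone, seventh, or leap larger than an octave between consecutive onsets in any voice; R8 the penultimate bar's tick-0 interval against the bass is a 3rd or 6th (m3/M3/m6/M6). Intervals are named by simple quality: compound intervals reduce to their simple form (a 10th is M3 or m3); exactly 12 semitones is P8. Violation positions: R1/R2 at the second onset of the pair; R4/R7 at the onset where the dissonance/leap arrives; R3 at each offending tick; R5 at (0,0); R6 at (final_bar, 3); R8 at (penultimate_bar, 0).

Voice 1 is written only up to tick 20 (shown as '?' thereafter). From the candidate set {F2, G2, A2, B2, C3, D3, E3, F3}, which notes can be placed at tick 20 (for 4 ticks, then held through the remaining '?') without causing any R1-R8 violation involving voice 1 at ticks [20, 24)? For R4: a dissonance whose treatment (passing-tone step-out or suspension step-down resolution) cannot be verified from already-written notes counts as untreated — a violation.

F2: violates R2,R7
G2: violates R4
A2: legal
B2: violates R4
C3: violates R2
D3: legal
E3: violates R4
F3: legal

{A2, D3, F3}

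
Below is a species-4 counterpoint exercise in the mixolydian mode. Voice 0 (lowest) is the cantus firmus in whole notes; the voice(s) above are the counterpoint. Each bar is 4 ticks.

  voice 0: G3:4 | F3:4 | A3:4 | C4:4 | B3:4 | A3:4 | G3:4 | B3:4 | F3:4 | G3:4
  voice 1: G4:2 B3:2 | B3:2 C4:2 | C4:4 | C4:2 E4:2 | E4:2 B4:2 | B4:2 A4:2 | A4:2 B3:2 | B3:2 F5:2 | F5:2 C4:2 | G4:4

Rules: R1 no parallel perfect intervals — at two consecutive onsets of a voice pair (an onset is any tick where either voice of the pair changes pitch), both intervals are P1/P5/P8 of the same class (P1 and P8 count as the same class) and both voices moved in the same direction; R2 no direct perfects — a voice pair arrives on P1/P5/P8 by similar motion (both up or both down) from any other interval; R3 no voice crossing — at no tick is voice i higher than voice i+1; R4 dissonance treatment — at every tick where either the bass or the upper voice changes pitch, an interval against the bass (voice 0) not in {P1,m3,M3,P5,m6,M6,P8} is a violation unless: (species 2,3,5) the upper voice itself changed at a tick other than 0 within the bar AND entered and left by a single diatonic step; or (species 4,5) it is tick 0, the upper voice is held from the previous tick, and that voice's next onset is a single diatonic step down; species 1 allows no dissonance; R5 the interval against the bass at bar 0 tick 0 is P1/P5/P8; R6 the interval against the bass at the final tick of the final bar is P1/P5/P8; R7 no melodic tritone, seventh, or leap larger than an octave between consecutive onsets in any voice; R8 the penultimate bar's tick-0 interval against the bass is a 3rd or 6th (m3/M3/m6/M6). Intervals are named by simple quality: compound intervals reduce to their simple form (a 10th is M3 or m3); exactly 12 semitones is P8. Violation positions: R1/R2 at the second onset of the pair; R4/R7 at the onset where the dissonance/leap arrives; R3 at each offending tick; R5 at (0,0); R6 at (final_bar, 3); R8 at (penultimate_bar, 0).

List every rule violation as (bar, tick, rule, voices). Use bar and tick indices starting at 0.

bar 0: v0=G3 v1=G4 downbeat P8
bar 1: v0=F3 v1=B3 downbeat TT
bar 2: v0=A3 v1=C4 downbeat m3
bar 3: v0=C4 v1=C4 downbeat P1
bar 4: v0=B3 v1=E4 downbeat P4
bar 5: v0=A3 v1=B4 downbeat M2
bar 6: v0=G3 v1=A4 downbeat M2
bar 7: v0=B3 v1=B3 downbeat P1
bar 8: v0=F3 v1=F5 downbeat P1
bar 9: v0=G3 v1=G4 downbeat P8
  -> R4 @ bar 1 tick 0 v(0, 1): F3/B3 TT untreated
  -> R4 @ bar 4 tick 0 v(0, 1): B3/E4 P4 untreated
  -> R4 @ bar 6 tick 0 v(0, 1): G3/A4 M2 untreated
  -> R7 @ bar 6 tick 2 v(1,): A4->B3 leap 10st
  -> R4 @ bar 7 tick 2 v(0, 1): B3/F5 TT untreated
  -> R7 @ bar 7 tick 2 v(1,): B3->F5 leap 18st
  -> R7 @ bar 8 tick 0 v(0,): B3->F3 leap 6st
  -> R8 @ bar 8 tick 0 v(0, 1): penult P1 not 3rd/6th
  -> R7 @ bar 8 tick 2 v(1,): F5->C4 leap 17st
  -> R2 @ bar 9 tick 0 v(0, 1): F3/C4 P5 -> G3/G4 P8 similar

(1, 0, R4, (0, 1))
(4, 0, R4, (0, 1))
(6, 0, R4, (0, 1))
(6, 2, R7, (1,))
(7, 2, R4, (0, 1))
(7, 2, R7, (1,))
(8, 0, R7, (0,))
(8, 0, R8, (0, 1))
(8, 2, R7, (1,))
(9, 0, R2, (0, 1))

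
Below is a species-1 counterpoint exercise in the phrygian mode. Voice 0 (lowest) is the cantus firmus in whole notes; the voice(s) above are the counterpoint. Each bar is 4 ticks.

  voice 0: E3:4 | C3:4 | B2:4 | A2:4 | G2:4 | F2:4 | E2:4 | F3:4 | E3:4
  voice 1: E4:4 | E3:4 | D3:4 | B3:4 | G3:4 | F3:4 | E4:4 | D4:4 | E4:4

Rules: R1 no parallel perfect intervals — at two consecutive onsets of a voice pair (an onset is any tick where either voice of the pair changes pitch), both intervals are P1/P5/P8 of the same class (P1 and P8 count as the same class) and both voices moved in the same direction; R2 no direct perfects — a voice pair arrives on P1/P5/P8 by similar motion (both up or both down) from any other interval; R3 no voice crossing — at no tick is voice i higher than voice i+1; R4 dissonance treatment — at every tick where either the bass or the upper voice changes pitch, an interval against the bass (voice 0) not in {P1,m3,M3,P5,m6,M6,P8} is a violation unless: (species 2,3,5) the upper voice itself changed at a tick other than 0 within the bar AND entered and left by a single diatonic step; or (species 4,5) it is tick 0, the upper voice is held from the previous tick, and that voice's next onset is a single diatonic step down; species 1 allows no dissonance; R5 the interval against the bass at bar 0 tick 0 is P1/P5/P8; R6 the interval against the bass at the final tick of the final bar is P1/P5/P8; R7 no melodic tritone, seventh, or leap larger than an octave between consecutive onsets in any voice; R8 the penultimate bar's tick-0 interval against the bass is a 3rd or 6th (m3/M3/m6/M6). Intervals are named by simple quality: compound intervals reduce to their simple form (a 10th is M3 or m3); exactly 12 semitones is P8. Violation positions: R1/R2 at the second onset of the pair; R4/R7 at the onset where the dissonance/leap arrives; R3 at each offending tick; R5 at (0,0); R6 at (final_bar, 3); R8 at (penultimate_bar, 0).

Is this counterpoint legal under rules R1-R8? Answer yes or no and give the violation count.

No (5 violations)

bar 0: v0=E3 v1=E4 (P8)
bar 1: v0=C3 v1=E3 (M3)
bar 2: v0=B2 v1=D3 (m3)
bar 3: v0=A2 v1=B3 (M2)
bar 4: v0=G2 v1=G3 (P8)
bar 5: v0=F2 v1=F3 (P8)
bar 6: v0=E2 v1=E4 (P1)
bar 7: v0=F3 v1=D4 (M6)
bar 8: v0=E3 v1=E4 (P8)
  R4 @ bar3.0: A2/B3 M2 untreated
  R2 @ bar4.0: A2/B3 M2 -> G2/G3 P8 similar
  R1 @ bar5.0: G2/G3 P8 -> F2/F3 P8 similar
  R7 @ bar6.0: F3->E4 leap 11st
  R7 @ bar7.0: E2->F3 leap 13st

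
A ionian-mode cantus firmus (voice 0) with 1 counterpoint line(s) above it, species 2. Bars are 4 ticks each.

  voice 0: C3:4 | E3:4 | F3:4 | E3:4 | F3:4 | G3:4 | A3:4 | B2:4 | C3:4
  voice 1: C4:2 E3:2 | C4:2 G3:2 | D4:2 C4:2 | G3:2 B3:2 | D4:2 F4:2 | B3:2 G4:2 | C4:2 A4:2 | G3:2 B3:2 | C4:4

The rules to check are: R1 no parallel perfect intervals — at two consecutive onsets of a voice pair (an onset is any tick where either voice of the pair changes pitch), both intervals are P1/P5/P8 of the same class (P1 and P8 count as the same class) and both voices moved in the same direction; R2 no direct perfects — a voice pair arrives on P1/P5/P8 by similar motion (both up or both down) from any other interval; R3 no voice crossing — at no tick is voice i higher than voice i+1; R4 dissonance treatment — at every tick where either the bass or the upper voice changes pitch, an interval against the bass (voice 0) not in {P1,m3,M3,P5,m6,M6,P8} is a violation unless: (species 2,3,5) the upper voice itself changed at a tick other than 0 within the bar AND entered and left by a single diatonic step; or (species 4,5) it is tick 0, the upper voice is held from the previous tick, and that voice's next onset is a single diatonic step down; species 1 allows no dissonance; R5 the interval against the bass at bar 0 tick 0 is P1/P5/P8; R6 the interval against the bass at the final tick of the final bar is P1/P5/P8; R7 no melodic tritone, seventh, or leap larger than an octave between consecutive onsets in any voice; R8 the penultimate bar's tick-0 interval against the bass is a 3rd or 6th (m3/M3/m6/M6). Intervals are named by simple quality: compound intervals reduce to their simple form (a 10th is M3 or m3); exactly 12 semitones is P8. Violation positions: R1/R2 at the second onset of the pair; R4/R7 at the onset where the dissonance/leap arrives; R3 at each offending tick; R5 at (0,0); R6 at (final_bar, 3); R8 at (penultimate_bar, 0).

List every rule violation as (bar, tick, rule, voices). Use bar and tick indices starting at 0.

(5, 0, R7, (1,))
(7, 0, R7, (0,))
(7, 0, R7, (1,))
(8, 0, R1, (0, 1))

bar 0: v0=C3 v1=C4 downbeat P8
bar 1: v0=E3 v1=C4 downbeat m6
bar 2: v0=F3 v1=D4 downbeat M6
bar 3: v0=E3 v1=G3 downbeat m3
bar 4: v0=F3 v1=D4 downbeat M6
bar 5: v0=G3 v1=B3 downbeat M3
bar 6: v0=A3 v1=C4 downbeat m3
bar 7: v0=B2 v1=G3 downbeat m6
bar 8: v0=C3 v1=C4 downbeat P8
  -> R7 @ bar 5 tick 0 v(1,): F4->B3 leap 6st
  -> R7 @ bar 7 tick 0 v(0,): A3->B2 leap 10st
  -> R7 @ bar 7 tick 0 v(1,): A4->G3 leap 14st
  -> R1 @ bar 8 tick 0 v(0, 1): B2/B3 P8 -> C3/C4 P8 similar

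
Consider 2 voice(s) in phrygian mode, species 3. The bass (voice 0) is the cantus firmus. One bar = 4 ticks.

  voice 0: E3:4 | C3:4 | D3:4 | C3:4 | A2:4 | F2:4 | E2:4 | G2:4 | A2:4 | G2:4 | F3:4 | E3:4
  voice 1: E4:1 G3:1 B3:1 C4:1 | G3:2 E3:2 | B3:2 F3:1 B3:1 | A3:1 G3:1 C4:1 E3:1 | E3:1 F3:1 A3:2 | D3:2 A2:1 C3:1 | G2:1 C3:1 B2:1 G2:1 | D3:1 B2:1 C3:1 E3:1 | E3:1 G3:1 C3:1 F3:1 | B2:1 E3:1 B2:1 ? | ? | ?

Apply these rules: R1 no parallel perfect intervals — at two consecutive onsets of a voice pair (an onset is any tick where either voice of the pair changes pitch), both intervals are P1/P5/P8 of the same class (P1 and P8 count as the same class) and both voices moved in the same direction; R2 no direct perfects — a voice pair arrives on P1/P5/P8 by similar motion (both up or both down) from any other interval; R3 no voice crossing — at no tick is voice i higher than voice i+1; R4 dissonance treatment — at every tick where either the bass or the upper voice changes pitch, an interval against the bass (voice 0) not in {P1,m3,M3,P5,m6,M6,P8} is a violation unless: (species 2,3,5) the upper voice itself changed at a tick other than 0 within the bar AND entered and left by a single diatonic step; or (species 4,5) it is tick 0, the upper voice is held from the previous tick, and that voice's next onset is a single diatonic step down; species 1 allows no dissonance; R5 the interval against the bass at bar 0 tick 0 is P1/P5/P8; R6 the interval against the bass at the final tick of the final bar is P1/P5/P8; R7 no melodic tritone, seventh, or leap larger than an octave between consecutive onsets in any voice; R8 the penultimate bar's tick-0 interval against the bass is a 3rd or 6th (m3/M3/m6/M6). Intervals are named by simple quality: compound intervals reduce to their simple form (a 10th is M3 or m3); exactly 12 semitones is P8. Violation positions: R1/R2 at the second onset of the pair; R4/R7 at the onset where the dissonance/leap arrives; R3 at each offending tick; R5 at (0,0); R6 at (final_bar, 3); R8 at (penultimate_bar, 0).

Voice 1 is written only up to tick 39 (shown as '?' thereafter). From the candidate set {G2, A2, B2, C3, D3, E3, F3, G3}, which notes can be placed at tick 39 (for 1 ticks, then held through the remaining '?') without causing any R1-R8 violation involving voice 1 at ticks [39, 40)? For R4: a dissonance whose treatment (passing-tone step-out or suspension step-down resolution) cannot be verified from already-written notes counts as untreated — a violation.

G2: legal
A2: violates R4
B2: legal
C3: violates R4
D3: legal
E3: legal
F3: violates R4,R7
G3: legal

{B2, D3, E3, G2, G3}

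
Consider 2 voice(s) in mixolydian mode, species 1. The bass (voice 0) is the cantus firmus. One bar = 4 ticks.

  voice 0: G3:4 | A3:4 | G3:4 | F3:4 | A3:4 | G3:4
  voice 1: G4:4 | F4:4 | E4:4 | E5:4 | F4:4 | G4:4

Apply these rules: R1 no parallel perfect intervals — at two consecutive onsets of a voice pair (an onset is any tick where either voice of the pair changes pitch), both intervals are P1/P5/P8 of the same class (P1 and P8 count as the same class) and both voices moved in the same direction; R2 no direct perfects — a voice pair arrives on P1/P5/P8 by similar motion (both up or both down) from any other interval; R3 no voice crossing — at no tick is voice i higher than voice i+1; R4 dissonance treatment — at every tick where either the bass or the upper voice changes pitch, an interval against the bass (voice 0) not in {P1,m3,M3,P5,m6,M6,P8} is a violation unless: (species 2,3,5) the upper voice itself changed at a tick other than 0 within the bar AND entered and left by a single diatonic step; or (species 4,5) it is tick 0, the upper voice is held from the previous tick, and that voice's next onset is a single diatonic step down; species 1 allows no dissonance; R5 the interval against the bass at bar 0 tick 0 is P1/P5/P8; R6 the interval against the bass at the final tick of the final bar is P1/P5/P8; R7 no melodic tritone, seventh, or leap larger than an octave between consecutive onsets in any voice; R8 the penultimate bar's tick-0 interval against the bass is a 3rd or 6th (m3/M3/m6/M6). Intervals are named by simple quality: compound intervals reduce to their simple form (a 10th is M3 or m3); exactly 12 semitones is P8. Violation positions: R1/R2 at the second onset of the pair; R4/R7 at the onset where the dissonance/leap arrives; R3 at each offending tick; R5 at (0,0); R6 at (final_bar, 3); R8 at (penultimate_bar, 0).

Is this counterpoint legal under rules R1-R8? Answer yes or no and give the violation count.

No (2 violations)

bar 0: v0=G3 v1=G4 (P8)
bar 1: v0=A3 v1=F4 (m6)
bar 2: v0=G3 v1=E4 (M6)
bar 3: v0=F3 v1=E5 (M7)
bar 4: v0=A3 v1=F4 (m6)
bar 5: v0=G3 v1=G4 (P8)
  R4 @ bar3.0: F3/E5 M7 untreated
  R7 @ bar4.0: E5->F4 leap 11st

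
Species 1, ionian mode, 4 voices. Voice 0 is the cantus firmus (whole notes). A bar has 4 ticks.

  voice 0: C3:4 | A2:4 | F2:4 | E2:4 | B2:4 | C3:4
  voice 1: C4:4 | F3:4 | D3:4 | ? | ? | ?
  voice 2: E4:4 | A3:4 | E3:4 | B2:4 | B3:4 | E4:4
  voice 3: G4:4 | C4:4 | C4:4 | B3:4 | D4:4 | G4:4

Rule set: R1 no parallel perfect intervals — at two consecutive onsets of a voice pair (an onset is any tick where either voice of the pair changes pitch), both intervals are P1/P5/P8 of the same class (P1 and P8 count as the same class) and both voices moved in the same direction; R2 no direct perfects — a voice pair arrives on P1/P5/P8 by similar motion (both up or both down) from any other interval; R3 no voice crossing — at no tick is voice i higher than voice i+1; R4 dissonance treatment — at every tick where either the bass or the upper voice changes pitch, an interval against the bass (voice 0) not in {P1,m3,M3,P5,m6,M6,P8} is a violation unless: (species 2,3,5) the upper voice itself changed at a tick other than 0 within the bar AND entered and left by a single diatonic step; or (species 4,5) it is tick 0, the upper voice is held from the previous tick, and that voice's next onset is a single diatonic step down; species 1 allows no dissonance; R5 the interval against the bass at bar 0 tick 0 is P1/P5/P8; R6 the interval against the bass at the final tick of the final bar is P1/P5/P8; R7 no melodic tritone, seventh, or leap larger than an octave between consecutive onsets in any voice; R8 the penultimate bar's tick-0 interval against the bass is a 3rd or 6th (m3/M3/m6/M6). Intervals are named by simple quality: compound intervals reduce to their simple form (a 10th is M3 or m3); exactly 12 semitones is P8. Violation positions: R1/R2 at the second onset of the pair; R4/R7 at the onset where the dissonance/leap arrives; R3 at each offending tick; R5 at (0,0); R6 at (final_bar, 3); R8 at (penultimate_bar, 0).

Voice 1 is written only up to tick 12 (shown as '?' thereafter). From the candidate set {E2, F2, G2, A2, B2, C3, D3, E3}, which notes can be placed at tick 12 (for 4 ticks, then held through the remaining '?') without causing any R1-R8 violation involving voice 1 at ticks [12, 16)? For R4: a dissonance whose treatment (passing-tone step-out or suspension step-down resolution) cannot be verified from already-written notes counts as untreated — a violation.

{G2}

E2: violates R2,R7
F2: violates R4
G2: legal
A2: violates R4
B2: violates R2
C3: violates R3
D3: violates R3,R4
E3: violates R3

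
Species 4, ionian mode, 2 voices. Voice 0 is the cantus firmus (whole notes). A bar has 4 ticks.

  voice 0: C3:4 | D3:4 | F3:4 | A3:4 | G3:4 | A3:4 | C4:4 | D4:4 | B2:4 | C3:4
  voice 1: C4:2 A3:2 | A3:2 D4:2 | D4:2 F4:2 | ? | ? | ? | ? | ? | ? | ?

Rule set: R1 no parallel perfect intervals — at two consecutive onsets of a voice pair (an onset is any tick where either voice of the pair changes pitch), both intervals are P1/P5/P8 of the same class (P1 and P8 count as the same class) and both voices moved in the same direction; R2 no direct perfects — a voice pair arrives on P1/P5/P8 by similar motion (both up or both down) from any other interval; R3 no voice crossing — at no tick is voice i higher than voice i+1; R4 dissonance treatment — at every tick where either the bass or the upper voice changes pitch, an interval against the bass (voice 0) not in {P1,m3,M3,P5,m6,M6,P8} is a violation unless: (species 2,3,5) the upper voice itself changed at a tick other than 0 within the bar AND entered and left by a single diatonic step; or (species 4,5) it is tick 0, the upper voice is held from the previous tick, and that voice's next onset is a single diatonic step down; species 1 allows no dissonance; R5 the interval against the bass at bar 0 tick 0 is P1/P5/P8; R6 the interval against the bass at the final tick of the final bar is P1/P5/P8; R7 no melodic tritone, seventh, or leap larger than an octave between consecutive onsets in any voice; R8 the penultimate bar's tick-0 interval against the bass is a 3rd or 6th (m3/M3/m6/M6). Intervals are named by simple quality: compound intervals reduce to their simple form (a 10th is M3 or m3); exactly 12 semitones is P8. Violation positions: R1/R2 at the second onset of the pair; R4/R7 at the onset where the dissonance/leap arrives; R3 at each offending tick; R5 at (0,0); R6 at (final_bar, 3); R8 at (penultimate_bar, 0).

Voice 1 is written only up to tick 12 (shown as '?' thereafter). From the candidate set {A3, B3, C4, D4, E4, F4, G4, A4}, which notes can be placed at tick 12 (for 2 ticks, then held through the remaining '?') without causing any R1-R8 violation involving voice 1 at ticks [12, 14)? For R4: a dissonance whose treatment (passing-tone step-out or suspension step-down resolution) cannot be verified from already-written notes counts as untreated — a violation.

{A3, C4, E4, F4}

A3: legal
B3: violates R4,R7
C4: legal
D4: violates R4
E4: legal
F4: legal
G4: violates R4
A4: violates R1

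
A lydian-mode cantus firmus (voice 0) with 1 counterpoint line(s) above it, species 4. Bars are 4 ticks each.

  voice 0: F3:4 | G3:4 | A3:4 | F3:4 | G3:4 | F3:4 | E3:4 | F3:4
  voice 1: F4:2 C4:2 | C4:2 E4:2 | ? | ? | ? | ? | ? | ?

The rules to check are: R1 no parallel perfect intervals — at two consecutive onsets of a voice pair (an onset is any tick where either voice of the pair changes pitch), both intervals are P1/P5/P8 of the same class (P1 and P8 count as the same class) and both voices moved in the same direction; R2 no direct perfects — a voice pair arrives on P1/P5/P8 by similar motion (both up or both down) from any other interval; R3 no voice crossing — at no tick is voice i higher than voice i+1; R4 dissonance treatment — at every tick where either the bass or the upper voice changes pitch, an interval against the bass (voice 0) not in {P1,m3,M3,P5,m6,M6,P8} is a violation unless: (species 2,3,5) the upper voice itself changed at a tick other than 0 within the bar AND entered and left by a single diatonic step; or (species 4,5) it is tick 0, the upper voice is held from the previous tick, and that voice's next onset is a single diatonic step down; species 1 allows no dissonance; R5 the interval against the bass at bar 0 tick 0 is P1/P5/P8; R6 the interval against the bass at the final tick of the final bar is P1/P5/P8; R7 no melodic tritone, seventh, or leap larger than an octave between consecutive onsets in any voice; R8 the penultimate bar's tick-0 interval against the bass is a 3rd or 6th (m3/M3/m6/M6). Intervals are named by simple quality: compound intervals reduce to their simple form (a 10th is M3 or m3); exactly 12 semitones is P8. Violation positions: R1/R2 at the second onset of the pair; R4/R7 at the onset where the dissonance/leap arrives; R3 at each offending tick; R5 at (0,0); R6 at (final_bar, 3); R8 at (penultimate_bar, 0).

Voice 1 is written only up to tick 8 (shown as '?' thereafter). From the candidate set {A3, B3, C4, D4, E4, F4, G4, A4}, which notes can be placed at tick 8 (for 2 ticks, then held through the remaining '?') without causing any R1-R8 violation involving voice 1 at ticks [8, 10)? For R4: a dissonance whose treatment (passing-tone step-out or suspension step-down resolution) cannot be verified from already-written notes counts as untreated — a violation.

A3: legal
B3: violates R4
C4: legal
D4: violates R4
E4: legal
F4: legal
G4: violates R4
A4: violates R2

{A3, C4, E4, F4}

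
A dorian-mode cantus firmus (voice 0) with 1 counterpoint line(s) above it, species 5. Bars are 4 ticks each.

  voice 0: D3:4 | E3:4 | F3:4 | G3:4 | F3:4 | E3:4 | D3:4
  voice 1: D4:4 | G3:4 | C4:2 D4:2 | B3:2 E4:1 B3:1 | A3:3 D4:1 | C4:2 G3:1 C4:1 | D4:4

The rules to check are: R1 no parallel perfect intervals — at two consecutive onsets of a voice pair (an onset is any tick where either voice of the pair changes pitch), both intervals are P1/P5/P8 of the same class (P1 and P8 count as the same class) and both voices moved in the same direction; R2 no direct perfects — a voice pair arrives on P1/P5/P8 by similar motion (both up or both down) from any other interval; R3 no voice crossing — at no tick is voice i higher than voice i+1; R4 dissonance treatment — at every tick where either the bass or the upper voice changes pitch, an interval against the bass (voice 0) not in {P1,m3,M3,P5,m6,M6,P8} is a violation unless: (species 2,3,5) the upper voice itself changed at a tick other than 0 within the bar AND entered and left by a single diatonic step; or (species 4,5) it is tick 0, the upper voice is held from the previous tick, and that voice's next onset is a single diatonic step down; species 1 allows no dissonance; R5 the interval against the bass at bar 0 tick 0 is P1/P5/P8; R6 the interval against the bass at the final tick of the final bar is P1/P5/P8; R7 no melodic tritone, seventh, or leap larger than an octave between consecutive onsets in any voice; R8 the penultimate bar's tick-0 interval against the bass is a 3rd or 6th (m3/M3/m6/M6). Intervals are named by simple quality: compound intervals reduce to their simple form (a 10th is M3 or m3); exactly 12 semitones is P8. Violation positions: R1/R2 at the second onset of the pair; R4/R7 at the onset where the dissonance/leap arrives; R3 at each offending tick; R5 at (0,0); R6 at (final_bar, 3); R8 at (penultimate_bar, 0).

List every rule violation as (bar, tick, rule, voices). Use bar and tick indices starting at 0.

(2, 0, R2, (0, 1))

bar 0: v0=D3 v1=D4 downbeat P8
bar 1: v0=E3 v1=G3 downbeat m3
bar 2: v0=F3 v1=C4 downbeat P5
bar 3: v0=G3 v1=B3 downbeat M3
bar 4: v0=F3 v1=A3 downbeat M3
bar 5: v0=E3 v1=C4 downbeat m6
bar 6: v0=D3 v1=D4 downbeat P8
  -> R2 @ bar 2 tick 0 v(0, 1): E3/G3 m3 -> F3/C4 P5 similar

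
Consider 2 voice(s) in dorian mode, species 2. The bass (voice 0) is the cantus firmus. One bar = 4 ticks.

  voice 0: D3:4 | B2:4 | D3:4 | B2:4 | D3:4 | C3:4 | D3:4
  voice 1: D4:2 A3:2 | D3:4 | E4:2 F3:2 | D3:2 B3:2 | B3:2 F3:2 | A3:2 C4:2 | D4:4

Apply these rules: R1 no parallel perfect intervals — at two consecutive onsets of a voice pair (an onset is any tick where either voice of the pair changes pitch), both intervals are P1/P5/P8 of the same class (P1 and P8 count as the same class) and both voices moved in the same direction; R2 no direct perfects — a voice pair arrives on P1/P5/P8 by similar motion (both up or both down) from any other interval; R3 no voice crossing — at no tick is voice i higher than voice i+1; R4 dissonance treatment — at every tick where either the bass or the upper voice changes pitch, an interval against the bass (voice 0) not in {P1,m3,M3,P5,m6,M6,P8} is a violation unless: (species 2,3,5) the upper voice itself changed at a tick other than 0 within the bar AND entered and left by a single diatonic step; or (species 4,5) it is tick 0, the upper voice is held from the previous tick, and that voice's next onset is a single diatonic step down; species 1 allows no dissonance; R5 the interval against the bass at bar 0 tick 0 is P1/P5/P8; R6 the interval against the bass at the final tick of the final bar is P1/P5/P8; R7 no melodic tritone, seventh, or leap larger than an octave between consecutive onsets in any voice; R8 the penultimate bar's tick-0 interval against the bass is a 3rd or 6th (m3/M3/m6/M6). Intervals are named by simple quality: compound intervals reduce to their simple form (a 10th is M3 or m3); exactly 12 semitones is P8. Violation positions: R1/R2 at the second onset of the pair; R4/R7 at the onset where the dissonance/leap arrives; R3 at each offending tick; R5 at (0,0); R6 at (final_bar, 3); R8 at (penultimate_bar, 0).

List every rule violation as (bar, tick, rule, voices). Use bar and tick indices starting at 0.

bar 0: v0=D3 v1=D4 downbeat P8
bar 1: v0=B2 v1=D3 downbeat m3
bar 2: v0=D3 v1=E4 downbeat M2
bar 3: v0=B2 v1=D3 downbeat m3
bar 4: v0=D3 v1=B3 downbeat M6
bar 5: v0=C3 v1=A3 downbeat M6
bar 6: v0=D3 v1=D4 downbeat P8
  -> R4 @ bar 2 tick 0 v(0, 1): D3/E4 M2 untreated
  -> R7 @ bar 2 tick 0 v(1,): D3->E4 leap 14st
  -> R7 @ bar 2 tick 2 v(1,): E4->F3 leap 11st
  -> R7 @ bar 4 tick 2 v(1,): B3->F3 leap 6st
  -> R1 @ bar 6 tick 0 v(0, 1): C3/C4 P8 -> D3/D4 P8 similar

(2, 0, R4, (0, 1))
(2, 0, R7, (1,))
(2, 2, R7, (1,))
(4, 2, R7, (1,))
(6, 0, R1, (0, 1))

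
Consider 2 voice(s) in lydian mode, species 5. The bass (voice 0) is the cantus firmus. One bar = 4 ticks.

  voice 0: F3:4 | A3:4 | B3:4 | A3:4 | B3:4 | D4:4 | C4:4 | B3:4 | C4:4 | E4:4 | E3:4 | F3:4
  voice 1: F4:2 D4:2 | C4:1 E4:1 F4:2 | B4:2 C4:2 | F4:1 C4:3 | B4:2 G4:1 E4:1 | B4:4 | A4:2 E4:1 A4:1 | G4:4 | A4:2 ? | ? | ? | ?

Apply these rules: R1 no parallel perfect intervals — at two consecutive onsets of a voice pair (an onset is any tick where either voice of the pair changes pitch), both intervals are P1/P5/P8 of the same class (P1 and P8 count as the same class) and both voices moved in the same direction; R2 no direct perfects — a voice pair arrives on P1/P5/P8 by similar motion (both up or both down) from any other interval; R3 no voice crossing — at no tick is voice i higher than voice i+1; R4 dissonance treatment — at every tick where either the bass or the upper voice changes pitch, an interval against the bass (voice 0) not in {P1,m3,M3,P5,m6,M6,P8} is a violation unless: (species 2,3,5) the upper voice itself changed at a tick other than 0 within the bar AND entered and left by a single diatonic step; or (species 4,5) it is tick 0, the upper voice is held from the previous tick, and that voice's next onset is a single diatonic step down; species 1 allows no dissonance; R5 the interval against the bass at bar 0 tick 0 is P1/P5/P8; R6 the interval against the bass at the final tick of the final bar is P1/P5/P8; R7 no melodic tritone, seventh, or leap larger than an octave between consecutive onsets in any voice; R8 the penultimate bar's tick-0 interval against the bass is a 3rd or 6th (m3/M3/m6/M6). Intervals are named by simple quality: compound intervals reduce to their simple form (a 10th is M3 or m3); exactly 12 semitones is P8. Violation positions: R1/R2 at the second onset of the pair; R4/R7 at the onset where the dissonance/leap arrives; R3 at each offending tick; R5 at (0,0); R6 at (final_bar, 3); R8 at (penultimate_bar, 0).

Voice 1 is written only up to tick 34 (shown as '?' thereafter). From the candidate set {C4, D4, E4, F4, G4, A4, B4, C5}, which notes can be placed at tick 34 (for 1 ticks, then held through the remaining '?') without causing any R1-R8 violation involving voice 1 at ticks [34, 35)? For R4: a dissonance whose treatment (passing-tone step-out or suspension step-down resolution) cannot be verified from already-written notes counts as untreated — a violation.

{A4, C4, C5, E4, G4}

C4: legal
D4: violates R4
E4: legal
F4: violates R4
G4: legal
A4: legal
B4: violates R4
C5: legal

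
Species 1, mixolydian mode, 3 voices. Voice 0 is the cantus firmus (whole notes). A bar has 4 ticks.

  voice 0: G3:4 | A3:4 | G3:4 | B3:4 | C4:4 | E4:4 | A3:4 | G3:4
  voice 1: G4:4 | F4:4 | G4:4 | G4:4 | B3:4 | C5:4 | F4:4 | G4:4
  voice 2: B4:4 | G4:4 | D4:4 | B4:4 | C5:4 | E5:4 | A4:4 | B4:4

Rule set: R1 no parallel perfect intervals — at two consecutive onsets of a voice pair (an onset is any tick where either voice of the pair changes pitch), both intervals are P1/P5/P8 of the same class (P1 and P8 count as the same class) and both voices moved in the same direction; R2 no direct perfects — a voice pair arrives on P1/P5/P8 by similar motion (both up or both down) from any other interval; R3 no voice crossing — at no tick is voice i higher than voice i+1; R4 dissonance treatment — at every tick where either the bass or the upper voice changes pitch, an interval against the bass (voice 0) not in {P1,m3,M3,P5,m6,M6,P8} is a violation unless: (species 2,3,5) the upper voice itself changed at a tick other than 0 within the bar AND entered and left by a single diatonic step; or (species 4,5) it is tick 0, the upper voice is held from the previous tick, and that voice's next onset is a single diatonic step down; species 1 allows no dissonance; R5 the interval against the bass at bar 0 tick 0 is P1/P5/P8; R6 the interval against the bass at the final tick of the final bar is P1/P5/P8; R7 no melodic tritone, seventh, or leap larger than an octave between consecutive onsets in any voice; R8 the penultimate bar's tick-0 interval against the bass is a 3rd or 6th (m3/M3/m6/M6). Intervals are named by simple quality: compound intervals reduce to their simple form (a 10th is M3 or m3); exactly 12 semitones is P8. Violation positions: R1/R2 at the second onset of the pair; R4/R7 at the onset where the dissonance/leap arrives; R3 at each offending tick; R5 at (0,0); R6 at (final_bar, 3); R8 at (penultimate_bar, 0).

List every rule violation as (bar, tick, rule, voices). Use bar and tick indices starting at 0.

bar 0: v0=G3 v1=G4 v2=B4 downbeat M3
bar 1: v0=A3 v1=F4 v2=G4 downbeat m7
bar 2: v0=G3 v1=G4 v2=D4 downbeat P5
bar 3: v0=B3 v1=G4 v2=B4 downbeat P8
bar 4: v0=C4 v1=B3 v2=C5 downbeat P8
bar 5: v0=E4 v1=C5 v2=E5 downbeat P8
bar 6: v0=A3 v1=F4 v2=A4 downbeat P8
bar 7: v0=G3 v1=G4 v2=B4 downbeat M3
  -> R5 @ bar 0 tick 0 v(0, 2): opens on M3
  -> R4 @ bar 1 tick 0 v(0, 2): A3/G4 m7 untreated
  -> R2 @ bar 2 tick 0 v(0, 2): A3/G4 m7 -> G3/D4 P5 similar
  -> R3 @ bar 2 tick 0 v(1, 2): G4 above D4
  -> R3 @ bar 2 tick 1 v(1, 2): G4 above D4
  -> R3 @ bar 2 tick 2 v(1, 2): G4 above D4
  -> R3 @ bar 2 tick 3 v(1, 2): G4 above D4
  -> R2 @ bar 3 tick 0 v(0, 2): G3/D4 P5 -> B3/B4 P8 similar
  -> R1 @ bar 4 tick 0 v(0, 2): B3/B4 P8 -> C4/C5 P8 similar
  -> R3 @ bar 4 tick 0 v(0, 1): C4 above B3
  -> R4 @ bar 4 tick 0 v(0, 1): C4/B3 m2 untreated
  -> R3 @ bar 4 tick 1 v(0, 1): C4 above B3
  -> R3 @ bar 4 tick 2 v(0, 1): C4 above B3
  -> R3 @ bar 4 tick 3 v(0, 1): C4 above B3
  -> R1 @ bar 5 tick 0 v(0, 2): C4/C5 P8 -> E4/E5 P8 similar
  -> R7 @ bar 5 tick 0 v(1,): B3->C5 leap 13st
  -> R1 @ bar 6 tick 0 v(0, 2): E4/E5 P8 -> A3/A4 P8 similar
  -> R8 @ bar 6 tick 0 v(0, 2): penult P8 not 3rd/6th
  -> R6 @ bar 7 tick 3 v(0, 2): closes on M3

(0, 0, R5, (0, 2))
(1, 0, R4, (0, 2))
(2, 0, R2, (0, 2))
(2, 0, R3, (1, 2))
(2, 1, R3, (1, 2))
(2, 2, R3, (1, 2))
(2, 3, R3, (1, 2))
(3, 0, R2, (0, 2))
(4, 0, R1, (0, 2))
(4, 0, R3, (0, 1))
(4, 0, R4, (0, 1))
(4, 1, R3, (0, 1))
(4, 2, R3, (0, 1))
(4, 3, R3, (0, 1))
(5, 0, R1, (0, 2))
(5, 0, R7, (1,))
(6, 0, R1, (0, 2))
(6, 0, R8, (0, 2))
(7, 3, R6, (0, 2))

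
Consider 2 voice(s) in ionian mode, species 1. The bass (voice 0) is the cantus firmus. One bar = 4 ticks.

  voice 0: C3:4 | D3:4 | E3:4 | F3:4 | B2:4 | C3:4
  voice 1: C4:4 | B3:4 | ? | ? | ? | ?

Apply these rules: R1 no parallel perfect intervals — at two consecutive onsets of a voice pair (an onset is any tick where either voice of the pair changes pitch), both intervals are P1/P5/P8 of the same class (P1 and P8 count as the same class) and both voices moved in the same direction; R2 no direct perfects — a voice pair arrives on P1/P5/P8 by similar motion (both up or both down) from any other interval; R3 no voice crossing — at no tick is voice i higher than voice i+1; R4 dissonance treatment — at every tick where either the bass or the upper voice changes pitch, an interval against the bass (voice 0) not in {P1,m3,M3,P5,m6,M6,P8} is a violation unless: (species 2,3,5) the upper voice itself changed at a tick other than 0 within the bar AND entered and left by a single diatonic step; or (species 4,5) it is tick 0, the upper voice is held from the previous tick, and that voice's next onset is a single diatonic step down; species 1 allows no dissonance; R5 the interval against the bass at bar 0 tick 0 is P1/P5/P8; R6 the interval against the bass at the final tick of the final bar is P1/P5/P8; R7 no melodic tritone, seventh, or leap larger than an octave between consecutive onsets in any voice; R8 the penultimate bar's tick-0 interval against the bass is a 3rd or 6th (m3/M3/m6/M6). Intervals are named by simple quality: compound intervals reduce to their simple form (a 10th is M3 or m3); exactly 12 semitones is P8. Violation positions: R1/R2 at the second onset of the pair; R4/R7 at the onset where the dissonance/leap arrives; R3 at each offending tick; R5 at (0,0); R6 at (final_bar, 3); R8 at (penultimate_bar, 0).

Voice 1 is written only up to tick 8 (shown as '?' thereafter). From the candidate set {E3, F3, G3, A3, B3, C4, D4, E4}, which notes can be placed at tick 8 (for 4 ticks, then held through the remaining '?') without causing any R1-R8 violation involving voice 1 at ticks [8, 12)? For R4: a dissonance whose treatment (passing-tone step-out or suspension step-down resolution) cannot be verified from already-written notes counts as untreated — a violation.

E3: legal
F3: violates R4,R7
G3: legal
A3: violates R4
B3: legal
C4: legal
D4: violates R4
E4: violates R2

{B3, C4, E3, G3}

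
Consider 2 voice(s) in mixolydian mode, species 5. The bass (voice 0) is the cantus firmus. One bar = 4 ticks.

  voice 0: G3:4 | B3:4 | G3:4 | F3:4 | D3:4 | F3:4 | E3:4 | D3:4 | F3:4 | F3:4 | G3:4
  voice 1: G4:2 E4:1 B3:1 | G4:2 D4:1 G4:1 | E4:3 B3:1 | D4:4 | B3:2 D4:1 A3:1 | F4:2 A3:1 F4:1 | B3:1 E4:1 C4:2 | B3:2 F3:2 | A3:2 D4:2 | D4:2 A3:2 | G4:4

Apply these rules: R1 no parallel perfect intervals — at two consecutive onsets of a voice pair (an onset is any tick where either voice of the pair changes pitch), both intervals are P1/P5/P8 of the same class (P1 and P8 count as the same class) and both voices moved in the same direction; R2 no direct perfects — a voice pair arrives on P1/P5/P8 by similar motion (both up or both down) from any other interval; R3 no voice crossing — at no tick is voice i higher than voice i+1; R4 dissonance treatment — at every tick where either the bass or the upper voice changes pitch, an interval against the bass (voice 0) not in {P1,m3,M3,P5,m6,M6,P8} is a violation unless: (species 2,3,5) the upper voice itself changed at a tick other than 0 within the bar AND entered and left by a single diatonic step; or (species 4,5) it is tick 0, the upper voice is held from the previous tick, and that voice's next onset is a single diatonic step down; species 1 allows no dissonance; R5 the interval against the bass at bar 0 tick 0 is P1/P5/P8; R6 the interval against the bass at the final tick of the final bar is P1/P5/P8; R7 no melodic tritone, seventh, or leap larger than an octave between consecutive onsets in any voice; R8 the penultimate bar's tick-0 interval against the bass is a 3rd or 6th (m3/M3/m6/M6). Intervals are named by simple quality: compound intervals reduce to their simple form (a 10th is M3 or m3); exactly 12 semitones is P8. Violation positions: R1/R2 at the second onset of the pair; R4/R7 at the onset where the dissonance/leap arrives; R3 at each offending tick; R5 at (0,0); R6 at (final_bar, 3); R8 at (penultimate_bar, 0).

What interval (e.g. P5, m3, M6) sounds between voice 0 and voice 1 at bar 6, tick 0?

P5

voice 0=E3 voice 1=B3 -> P5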